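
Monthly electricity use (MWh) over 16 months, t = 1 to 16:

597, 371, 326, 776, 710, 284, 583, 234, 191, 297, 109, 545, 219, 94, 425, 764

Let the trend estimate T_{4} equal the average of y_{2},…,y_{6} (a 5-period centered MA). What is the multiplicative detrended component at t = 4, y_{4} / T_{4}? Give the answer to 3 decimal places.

1.573

Trend T_4 = (371 + 326 + 776 + 710 + 284) / 5 = 2467/5 = 493.40000
Ratio to trend: 776 / 493.40000 = 1.573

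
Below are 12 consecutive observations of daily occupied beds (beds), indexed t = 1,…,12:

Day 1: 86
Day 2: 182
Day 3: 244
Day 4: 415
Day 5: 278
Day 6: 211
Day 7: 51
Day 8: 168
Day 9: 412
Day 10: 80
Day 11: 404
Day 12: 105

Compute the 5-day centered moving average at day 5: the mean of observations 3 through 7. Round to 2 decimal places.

239.80

Sum of periods 3–7: 244 + 415 + 278 + 211 + 51 = 1199
Divide by 5: 1199 / 5 = 239.80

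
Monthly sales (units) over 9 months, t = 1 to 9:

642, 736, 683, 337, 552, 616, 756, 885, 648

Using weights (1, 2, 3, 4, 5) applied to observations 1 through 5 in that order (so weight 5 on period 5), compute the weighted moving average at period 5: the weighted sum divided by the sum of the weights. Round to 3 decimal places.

551.400

Weighted sum: 1·642 + 2·736 + 3·683 + 4·337 + 5·552 = 642 + 1472 + 2049 + 1348 + 2760 = 8271
Weight total: 1 + 2 + 3 + 4 + 5 = 15
WMA = 8271 / 15 = 551.400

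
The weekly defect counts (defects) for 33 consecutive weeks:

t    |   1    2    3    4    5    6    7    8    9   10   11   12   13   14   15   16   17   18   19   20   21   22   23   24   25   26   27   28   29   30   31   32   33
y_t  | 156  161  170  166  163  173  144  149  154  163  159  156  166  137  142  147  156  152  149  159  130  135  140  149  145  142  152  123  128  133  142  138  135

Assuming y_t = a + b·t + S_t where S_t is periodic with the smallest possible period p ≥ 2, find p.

7

First differences y_{t+1} − y_t: 5, 9, -4, -3, 10, -29, 5, 5, 9, -4, -3, 10, -29, 5, 5, 9, …
The difference pattern repeats every 7 terms and not for any smaller step, so p = 7.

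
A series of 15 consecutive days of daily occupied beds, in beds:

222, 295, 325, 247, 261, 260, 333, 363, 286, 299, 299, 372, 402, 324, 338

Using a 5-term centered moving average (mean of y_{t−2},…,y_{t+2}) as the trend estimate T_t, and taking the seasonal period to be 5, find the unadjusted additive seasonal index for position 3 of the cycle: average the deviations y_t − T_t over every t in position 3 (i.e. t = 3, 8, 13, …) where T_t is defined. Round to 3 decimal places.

Season position 3 occurs at t = 3, 8, 13 (where T_t is defined).
t=3: T_3 = 270.00000; y_3 − T_3 = 325 − 270.00000 = 55.00000
t=8: T_8 = 308.20000; y_8 − T_8 = 363 − 308.20000 = 54.80000
t=13: T_13 = 347.00000; y_13 − T_13 = 402 − 347.00000 = 55.00000
Mean deviation: (55.00000 + 54.80000 + 55.00000) / 3 = 54.933

54.933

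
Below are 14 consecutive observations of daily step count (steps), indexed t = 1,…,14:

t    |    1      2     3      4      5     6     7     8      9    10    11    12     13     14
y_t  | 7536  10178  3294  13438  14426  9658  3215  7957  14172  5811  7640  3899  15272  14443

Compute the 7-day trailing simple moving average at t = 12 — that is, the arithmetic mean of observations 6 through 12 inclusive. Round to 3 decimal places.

Sum of periods 6–12: 9658 + 3215 + 7957 + 14172 + 5811 + 7640 + 3899 = 52352
Divide by 7: 52352 / 7 = 7478.857

7478.857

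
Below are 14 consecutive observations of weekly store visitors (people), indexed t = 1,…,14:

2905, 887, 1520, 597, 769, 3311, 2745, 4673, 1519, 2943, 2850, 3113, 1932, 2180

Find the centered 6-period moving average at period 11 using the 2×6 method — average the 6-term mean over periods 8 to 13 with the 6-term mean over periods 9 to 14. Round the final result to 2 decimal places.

2630.58

Sum over 8–13: 4673 + 1519 + 2943 + 2850 + 3113 + 1932 = 17030
Sum over 9–14: 1519 + 2943 + 2850 + 3113 + 1932 + 2180 = 14537
CMA at t=11 = (17030 + 14537) / (2·6) = 31567 / 12 = 2630.58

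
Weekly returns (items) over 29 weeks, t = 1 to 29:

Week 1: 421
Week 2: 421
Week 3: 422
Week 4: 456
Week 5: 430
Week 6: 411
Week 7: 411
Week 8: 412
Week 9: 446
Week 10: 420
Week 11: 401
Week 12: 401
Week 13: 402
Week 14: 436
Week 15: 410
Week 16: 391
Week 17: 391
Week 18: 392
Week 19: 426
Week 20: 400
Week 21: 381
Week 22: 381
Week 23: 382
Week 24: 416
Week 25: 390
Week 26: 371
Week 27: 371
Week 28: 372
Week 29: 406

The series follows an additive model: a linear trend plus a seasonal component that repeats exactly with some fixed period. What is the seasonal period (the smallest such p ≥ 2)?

First differences y_{t+1} − y_t: 0, 1, 34, -26, -19, 0, 1, 34, -26, -19, 0, 1, …
The difference pattern repeats every 5 terms and not for any smaller step, so p = 5.

5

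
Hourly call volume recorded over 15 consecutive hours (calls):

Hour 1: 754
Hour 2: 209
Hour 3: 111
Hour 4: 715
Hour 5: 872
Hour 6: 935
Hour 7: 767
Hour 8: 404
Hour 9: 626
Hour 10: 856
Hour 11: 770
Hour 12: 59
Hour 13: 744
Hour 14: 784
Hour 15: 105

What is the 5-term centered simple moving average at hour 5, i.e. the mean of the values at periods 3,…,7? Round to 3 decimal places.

680.000

Sum of periods 3–7: 111 + 715 + 872 + 935 + 767 = 3400
Divide by 5: 3400 / 5 = 680.000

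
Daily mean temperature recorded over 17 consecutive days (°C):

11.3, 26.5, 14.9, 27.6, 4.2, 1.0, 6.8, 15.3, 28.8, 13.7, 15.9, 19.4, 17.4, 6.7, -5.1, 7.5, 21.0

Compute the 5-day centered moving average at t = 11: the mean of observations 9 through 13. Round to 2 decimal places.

19.04

Sum of periods 9–13: 28.8 + 13.7 + 15.9 + 19.4 + 17.4 = 95.2
Divide by 5: 95.2 / 5 = 19.04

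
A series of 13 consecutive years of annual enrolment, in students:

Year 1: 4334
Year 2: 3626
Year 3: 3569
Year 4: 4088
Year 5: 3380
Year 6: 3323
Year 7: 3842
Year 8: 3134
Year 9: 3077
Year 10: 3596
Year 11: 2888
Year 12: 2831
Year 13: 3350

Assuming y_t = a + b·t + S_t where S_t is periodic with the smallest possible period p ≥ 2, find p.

3

First differences y_{t+1} − y_t: -708, -57, 519, -708, -57, 519, -708, -57, …
The difference pattern repeats every 3 terms and not for any smaller step, so p = 3.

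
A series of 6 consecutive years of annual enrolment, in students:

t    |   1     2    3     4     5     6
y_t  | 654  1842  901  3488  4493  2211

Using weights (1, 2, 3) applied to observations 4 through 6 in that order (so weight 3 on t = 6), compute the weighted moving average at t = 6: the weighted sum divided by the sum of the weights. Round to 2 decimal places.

Weighted sum: 1·3488 + 2·4493 + 3·2211 = 3488 + 8986 + 6633 = 19107
Weight total: 1 + 2 + 3 = 6
WMA = 19107 / 6 = 3184.50

3184.50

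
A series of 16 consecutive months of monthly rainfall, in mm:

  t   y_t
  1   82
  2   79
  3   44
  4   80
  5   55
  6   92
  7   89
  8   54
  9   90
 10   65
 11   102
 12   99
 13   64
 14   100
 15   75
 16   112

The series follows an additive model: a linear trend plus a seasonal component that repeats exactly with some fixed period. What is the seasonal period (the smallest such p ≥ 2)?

First differences y_{t+1} − y_t: -3, -35, 36, -25, 37, -3, -35, 36, -25, 37, -3, -35, …
The difference pattern repeats every 5 terms and not for any smaller step, so p = 5.

5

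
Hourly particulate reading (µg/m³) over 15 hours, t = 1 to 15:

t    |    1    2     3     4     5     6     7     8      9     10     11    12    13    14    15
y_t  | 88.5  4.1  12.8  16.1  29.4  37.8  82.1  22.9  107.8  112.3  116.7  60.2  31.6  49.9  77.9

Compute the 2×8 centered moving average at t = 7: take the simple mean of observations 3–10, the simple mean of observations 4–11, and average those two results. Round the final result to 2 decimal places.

59.14

Sum over 3–10: 12.8 + 16.1 + 29.4 + 37.8 + 82.1 + 22.9 + 107.8 + 112.3 = 421.2
Sum over 4–11: 16.1 + 29.4 + 37.8 + 82.1 + 22.9 + 107.8 + 112.3 + 116.7 = 525.1
CMA at t=7 = (421.2 + 525.1) / (2·8) = 946.3 / 16 = 59.14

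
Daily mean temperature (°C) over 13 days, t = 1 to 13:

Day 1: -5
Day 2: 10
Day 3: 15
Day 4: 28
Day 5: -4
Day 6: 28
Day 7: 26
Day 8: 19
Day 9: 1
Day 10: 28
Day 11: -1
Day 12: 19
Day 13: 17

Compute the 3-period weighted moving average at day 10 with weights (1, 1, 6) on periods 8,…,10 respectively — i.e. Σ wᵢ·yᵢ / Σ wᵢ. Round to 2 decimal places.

Weighted sum: 1·19 + 1·1 + 6·28 = 19 + 1 + 168 = 188
Weight total: 1 + 1 + 6 = 8
WMA = 188 / 8 = 23.50

23.50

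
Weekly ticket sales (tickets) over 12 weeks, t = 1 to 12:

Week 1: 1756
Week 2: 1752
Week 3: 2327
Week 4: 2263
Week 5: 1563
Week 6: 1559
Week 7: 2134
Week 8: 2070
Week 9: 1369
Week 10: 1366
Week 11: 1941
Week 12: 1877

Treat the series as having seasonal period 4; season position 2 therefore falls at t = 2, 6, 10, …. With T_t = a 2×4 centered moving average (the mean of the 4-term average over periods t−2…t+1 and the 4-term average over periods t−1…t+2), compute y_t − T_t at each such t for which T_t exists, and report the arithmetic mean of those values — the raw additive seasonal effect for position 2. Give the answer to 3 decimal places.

-296.500

Season position 2 occurs at t = 6, 10 (where T_t is defined).
t=6: T_6 = 1855.62500; y_6 − T_6 = 1559 − 1855.62500 = -296.62500
t=10: T_10 = 1662.37500; y_10 − T_10 = 1366 − 1662.37500 = -296.37500
Mean deviation: (-296.62500 + -296.37500) / 2 = -296.500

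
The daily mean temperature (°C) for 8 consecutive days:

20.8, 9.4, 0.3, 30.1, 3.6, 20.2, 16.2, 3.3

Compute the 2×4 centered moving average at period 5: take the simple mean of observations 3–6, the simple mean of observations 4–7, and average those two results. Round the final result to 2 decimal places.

15.54

Sum over 3–6: 0.3 + 30.1 + 3.6 + 20.2 = 54.2
Sum over 4–7: 30.1 + 3.6 + 20.2 + 16.2 = 70.1
CMA at t=5 = (54.2 + 70.1) / (2·4) = 124.3 / 8 = 15.54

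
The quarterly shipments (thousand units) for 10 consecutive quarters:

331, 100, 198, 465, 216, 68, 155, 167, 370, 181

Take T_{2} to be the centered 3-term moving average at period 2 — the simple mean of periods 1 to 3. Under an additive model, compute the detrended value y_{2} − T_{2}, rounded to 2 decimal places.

-109.67

Trend T_2 = (331 + 100 + 198) / 3 = 629/3 = 209.6667
Detrended value: 100 − 209.6667 = -109.67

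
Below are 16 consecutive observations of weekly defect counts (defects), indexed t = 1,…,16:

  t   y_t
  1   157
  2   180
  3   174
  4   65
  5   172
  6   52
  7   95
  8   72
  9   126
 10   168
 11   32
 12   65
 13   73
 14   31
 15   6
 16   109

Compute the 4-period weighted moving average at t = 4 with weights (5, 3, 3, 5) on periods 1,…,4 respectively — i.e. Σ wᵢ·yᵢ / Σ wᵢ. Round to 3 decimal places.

Weighted sum: 5·157 + 3·180 + 3·174 + 5·65 = 785 + 540 + 522 + 325 = 2172
Weight total: 5 + 3 + 3 + 5 = 16
WMA = 2172 / 16 = 135.750

135.750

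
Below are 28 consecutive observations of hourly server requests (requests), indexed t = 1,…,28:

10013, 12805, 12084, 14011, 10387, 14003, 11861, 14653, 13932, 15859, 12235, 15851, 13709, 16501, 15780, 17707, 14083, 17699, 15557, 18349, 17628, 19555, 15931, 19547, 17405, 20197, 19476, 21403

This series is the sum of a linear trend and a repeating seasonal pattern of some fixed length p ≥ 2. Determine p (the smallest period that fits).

6

First differences y_{t+1} − y_t: 2792, -721, 1927, -3624, 3616, -2142, 2792, -721, 1927, -3624, 3616, -2142, 2792, -721, …
The difference pattern repeats every 6 terms and not for any smaller step, so p = 6.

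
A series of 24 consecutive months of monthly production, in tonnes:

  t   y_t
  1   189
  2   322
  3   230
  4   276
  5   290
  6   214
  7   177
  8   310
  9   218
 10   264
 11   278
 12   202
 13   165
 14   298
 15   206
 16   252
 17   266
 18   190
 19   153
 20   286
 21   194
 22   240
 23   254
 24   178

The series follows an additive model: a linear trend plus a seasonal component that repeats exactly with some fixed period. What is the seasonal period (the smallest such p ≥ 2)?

First differences y_{t+1} − y_t: 133, -92, 46, 14, -76, -37, 133, -92, 46, 14, -76, -37, 133, -92, …
The difference pattern repeats every 6 terms and not for any smaller step, so p = 6.

6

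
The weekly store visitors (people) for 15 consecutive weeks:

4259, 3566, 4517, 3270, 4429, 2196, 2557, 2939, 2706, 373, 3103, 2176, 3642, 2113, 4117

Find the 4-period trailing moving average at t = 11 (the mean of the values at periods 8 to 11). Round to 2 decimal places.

Sum of periods 8–11: 2939 + 2706 + 373 + 3103 = 9121
Divide by 4: 9121 / 4 = 2280.25

2280.25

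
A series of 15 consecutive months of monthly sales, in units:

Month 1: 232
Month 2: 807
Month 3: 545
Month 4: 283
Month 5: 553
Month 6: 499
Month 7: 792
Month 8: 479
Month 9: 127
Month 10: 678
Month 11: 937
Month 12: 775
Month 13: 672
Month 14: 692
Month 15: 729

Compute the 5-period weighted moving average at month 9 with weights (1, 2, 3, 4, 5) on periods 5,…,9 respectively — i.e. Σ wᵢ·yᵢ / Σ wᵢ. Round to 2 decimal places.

431.87

Weighted sum: 1·553 + 2·499 + 3·792 + 4·479 + 5·127 = 553 + 998 + 2376 + 1916 + 635 = 6478
Weight total: 1 + 2 + 3 + 4 + 5 = 15
WMA = 6478 / 15 = 431.87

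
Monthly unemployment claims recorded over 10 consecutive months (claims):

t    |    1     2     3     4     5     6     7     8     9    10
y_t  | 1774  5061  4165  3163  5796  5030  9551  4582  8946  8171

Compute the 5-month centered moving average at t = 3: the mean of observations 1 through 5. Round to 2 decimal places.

Sum of periods 1–5: 1774 + 5061 + 4165 + 3163 + 5796 = 19959
Divide by 5: 19959 / 5 = 3991.80

3991.80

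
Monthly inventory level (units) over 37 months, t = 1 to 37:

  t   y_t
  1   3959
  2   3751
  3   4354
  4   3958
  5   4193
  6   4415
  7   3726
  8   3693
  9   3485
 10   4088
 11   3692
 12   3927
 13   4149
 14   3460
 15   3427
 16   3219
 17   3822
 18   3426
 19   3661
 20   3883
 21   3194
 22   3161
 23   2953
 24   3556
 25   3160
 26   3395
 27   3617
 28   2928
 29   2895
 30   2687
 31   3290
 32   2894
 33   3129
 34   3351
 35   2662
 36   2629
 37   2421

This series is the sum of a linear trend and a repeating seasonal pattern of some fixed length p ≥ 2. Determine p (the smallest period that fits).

7

First differences y_{t+1} − y_t: -208, 603, -396, 235, 222, -689, -33, -208, 603, -396, 235, 222, -689, -33, -208, 603, …
The difference pattern repeats every 7 terms and not for any smaller step, so p = 7.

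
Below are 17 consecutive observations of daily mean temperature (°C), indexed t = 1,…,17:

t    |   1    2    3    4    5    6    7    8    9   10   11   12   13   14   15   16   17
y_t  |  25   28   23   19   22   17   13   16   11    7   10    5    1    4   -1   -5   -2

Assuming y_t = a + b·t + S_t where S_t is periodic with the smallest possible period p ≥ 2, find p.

First differences y_{t+1} − y_t: 3, -5, -4, 3, -5, -4, 3, -5, …
The difference pattern repeats every 3 terms and not for any smaller step, so p = 3.

3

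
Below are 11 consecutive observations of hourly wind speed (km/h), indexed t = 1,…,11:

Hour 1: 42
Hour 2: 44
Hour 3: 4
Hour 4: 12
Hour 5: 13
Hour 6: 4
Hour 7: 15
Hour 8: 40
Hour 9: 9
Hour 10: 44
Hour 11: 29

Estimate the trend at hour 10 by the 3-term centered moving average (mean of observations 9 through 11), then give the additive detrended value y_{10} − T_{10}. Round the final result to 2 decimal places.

16.67

Trend T_10 = (9 + 44 + 29) / 3 = 82/3 = 27.3333
Detrended value: 44 − 27.3333 = 16.67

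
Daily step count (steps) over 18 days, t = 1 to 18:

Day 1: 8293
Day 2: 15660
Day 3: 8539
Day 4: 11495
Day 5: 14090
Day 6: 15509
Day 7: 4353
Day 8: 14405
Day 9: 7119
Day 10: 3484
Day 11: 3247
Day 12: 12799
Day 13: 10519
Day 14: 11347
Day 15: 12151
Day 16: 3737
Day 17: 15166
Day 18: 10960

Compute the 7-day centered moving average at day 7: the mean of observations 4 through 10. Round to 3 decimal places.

Sum of periods 4–10: 11495 + 14090 + 15509 + 4353 + 14405 + 7119 + 3484 = 70455
Divide by 7: 70455 / 7 = 10065.000

10065.000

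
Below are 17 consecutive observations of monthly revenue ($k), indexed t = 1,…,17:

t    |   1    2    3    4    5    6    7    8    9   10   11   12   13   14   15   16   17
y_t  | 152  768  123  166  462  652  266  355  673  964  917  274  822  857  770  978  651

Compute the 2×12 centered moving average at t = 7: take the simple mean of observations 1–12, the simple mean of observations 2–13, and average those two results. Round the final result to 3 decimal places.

508.917

Sum over 1–12: 152 + 768 + 123 + 166 + 462 + 652 + 266 + 355 + 673 + 964 + 917 + 274 = 5772
Sum over 2–13: 768 + 123 + 166 + 462 + 652 + 266 + 355 + 673 + 964 + 917 + 274 + 822 = 6442
CMA at t=7 = (5772 + 6442) / (2·12) = 12214 / 24 = 508.917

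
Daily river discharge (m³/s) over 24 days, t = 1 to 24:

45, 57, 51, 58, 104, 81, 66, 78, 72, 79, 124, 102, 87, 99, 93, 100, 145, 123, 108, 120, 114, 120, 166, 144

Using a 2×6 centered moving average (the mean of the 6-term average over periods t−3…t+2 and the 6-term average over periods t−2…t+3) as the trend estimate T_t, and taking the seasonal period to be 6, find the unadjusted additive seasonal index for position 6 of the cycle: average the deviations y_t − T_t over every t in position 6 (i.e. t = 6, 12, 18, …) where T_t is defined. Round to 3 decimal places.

Season position 6 occurs at t = 6, 12, 18 (where T_t is defined).
t=6: T_6 = 74.75000; y_6 − T_6 = 81 − 74.75000 = 6.25000
t=12: T_12 = 95.58333; y_12 − T_12 = 102 − 95.58333 = 6.41667
t=18: T_18 = 116.58333; y_18 − T_18 = 123 − 116.58333 = 6.41667
Mean deviation: (6.25000 + 6.41667 + 6.41667) / 3 = 6.361

6.361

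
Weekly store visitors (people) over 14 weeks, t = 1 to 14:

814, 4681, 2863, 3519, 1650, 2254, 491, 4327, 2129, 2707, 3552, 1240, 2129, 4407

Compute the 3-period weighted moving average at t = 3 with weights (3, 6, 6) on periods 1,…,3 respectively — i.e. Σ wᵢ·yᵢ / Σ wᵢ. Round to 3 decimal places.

Weighted sum: 3·814 + 6·4681 + 6·2863 = 2442 + 28086 + 17178 = 47706
Weight total: 3 + 6 + 6 = 15
WMA = 47706 / 15 = 3180.400

3180.400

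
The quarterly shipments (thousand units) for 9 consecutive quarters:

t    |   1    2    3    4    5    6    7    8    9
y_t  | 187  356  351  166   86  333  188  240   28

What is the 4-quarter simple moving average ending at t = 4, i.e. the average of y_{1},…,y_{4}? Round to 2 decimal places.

265.00

Sum of periods 1–4: 187 + 356 + 351 + 166 = 1060
Divide by 4: 1060 / 4 = 265.00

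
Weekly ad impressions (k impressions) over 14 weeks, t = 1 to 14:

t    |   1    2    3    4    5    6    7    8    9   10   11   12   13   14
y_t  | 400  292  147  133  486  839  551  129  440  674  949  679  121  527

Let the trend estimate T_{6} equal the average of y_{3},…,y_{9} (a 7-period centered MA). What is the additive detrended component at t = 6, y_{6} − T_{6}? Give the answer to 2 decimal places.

Trend T_6 = (147 + 133 + 486 + 839 + 551 + 129 + 440) / 7 = 2725/7 = 389.2857
Detrended value: 839 − 389.2857 = 449.71

449.71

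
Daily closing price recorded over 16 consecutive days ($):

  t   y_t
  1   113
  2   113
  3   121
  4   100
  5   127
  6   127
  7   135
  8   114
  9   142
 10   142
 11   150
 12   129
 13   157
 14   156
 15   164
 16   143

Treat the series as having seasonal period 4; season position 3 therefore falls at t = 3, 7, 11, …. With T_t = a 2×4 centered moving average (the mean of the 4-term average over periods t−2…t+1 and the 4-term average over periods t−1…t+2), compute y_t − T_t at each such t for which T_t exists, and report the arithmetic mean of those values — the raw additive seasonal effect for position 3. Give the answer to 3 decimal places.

Season position 3 occurs at t = 3, 7, 11 (where T_t is defined).
t=3: T_3 = 113.50000; y_3 − T_3 = 121 − 113.50000 = 7.50000
t=7: T_7 = 127.62500; y_7 − T_7 = 135 − 127.62500 = 7.37500
t=11: T_11 = 142.62500; y_11 − T_11 = 150 − 142.62500 = 7.37500
Mean deviation: (7.50000 + 7.37500 + 7.37500) / 3 = 7.417

7.417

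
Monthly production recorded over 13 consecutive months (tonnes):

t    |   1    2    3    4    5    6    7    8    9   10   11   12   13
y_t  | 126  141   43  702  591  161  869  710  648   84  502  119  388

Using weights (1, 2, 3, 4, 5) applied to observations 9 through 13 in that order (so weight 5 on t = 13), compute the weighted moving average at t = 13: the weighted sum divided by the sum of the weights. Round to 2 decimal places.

Weighted sum: 1·648 + 2·84 + 3·502 + 4·119 + 5·388 = 648 + 168 + 1506 + 476 + 1940 = 4738
Weight total: 1 + 2 + 3 + 4 + 5 = 15
WMA = 4738 / 15 = 315.87

315.87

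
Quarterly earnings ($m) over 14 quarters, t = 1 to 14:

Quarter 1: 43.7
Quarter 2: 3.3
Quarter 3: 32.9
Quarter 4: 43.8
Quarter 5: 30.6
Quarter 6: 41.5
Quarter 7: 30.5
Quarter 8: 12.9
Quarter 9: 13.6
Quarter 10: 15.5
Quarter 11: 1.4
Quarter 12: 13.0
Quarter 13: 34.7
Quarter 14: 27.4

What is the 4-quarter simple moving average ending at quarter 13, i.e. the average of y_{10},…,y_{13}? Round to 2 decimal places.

Sum of periods 10–13: 15.5 + 1.4 + 13.0 + 34.7 = 64.6
Divide by 4: 64.6 / 4 = 16.15

16.15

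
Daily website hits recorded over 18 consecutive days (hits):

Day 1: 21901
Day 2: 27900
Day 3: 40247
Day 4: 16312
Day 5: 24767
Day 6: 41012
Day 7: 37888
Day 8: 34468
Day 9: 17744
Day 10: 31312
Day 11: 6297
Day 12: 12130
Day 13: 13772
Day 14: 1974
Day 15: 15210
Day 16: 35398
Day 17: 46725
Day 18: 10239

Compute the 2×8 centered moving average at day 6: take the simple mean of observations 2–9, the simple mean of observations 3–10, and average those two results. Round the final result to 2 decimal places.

30255.50

Sum over 2–9: 27900 + 40247 + 16312 + 24767 + 41012 + 37888 + 34468 + 17744 = 240338
Sum over 3–10: 40247 + 16312 + 24767 + 41012 + 37888 + 34468 + 17744 + 31312 = 243750
CMA at t=6 = (240338 + 243750) / (2·8) = 484088 / 16 = 30255.50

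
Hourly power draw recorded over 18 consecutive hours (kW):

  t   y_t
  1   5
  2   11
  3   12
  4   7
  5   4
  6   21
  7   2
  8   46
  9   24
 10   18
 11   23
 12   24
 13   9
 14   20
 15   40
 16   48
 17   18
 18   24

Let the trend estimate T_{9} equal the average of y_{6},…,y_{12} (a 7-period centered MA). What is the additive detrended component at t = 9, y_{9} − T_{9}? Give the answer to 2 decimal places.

Trend T_9 = (21 + 2 + 46 + 24 + 18 + 23 + 24) / 7 = 158/7 = 22.5714
Detrended value: 24 − 22.5714 = 1.43

1.43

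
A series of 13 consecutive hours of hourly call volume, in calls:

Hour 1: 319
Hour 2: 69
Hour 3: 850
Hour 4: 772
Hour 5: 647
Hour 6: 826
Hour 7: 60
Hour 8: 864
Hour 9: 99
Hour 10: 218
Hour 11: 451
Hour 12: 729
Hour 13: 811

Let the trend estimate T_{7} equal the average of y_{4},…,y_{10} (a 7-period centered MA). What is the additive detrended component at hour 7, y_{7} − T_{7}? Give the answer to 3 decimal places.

Trend T_7 = (772 + 647 + 826 + 60 + 864 + 99 + 218) / 7 = 3486/7 = 498.00000
Detrended value: 60 − 498.00000 = -438.000

-438.000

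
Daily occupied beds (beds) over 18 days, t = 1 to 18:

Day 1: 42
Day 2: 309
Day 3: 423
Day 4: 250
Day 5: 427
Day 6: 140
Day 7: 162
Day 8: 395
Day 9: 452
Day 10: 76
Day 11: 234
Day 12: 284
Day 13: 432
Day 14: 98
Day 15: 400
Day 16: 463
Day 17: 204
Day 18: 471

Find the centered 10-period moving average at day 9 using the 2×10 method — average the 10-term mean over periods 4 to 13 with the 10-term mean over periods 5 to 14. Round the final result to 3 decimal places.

277.600

Sum over 4–13: 250 + 427 + 140 + 162 + 395 + 452 + 76 + 234 + 284 + 432 = 2852
Sum over 5–14: 427 + 140 + 162 + 395 + 452 + 76 + 234 + 284 + 432 + 98 = 2700
CMA at t=9 = (2852 + 2700) / (2·10) = 5552 / 20 = 277.600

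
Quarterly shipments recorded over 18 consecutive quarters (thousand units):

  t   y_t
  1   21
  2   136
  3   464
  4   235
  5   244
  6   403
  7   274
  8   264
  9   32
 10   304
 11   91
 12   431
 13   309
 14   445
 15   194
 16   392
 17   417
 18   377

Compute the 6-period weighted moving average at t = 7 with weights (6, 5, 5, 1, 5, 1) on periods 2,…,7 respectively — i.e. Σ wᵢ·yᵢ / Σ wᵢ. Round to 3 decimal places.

Weighted sum: 6·136 + 5·464 + 5·235 + 1·244 + 5·403 + 1·274 = 816 + 2320 + 1175 + 244 + 2015 + 274 = 6844
Weight total: 6 + 5 + 5 + 1 + 5 + 1 = 23
WMA = 6844 / 23 = 297.565

297.565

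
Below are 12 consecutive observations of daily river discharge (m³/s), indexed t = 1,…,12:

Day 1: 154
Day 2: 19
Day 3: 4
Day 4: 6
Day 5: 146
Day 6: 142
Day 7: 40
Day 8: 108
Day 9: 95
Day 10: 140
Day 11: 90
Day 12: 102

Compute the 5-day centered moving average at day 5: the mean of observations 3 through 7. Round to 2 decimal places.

67.60

Sum of periods 3–7: 4 + 6 + 146 + 142 + 40 = 338
Divide by 5: 338 / 5 = 67.60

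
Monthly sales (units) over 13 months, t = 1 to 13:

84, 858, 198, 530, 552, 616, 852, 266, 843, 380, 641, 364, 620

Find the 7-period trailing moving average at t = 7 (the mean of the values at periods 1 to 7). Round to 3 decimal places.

Sum of periods 1–7: 84 + 858 + 198 + 530 + 552 + 616 + 852 = 3690
Divide by 7: 3690 / 7 = 527.143

527.143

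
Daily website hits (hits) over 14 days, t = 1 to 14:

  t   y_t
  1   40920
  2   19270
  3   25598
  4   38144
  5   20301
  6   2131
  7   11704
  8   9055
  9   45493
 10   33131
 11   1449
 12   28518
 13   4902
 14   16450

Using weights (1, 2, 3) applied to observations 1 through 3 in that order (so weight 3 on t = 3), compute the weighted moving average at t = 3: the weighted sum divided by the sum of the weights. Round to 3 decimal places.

Weighted sum: 1·40920 + 2·19270 + 3·25598 = 40920 + 38540 + 76794 = 156254
Weight total: 1 + 2 + 3 = 6
WMA = 156254 / 6 = 26042.333

26042.333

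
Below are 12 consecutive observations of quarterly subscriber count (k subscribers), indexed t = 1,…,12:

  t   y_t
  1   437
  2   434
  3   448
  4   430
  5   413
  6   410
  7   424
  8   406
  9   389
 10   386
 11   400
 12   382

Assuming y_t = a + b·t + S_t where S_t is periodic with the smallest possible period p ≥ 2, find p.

4

First differences y_{t+1} − y_t: -3, 14, -18, -17, -3, 14, -18, -17, -3, 14, …
The difference pattern repeats every 4 terms and not for any smaller step, so p = 4.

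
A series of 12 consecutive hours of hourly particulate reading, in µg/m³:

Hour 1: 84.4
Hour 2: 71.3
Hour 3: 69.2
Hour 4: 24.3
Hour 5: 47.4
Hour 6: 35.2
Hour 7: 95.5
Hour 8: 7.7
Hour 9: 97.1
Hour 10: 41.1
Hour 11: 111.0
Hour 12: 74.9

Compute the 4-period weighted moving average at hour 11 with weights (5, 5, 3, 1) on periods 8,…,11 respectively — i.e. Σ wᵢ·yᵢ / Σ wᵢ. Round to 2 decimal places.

54.16

Weighted sum: 5·7.7 + 5·97.1 + 3·41.1 + 1·111.0 = 38.5 + 485.5 + 123.3 + 111.0 = 758.3
Weight total: 5 + 5 + 3 + 1 = 14
WMA = 758.3 / 14 = 54.16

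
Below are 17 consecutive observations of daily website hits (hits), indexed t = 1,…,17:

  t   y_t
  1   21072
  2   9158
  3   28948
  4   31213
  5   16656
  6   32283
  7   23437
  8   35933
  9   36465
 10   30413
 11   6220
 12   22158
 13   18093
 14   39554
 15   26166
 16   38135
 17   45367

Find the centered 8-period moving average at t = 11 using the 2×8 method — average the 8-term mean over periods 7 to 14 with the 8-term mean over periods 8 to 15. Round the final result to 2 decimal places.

26704.69

Sum over 7–14: 23437 + 35933 + 36465 + 30413 + 6220 + 22158 + 18093 + 39554 = 212273
Sum over 8–15: 35933 + 36465 + 30413 + 6220 + 22158 + 18093 + 39554 + 26166 = 215002
CMA at t=11 = (212273 + 215002) / (2·8) = 427275 / 16 = 26704.69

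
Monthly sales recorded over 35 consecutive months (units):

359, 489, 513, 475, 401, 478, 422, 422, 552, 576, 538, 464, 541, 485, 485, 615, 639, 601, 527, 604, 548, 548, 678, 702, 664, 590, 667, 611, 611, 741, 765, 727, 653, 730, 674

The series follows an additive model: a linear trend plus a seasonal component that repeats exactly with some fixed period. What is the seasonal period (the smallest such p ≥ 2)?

7

First differences y_{t+1} − y_t: 130, 24, -38, -74, 77, -56, 0, 130, 24, -38, -74, 77, -56, 0, 130, 24, …
The difference pattern repeats every 7 terms and not for any smaller step, so p = 7.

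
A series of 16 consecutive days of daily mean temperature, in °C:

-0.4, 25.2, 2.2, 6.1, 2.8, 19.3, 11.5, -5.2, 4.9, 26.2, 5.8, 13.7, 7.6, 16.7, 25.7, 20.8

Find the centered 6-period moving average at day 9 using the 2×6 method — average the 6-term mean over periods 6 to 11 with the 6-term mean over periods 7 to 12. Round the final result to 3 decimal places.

Sum over 6–11: 19.3 + 11.5 + (-5.2) + 4.9 + 26.2 + 5.8 = 62.5
Sum over 7–12: 11.5 + (-5.2) + 4.9 + 26.2 + 5.8 + 13.7 = 56.9
CMA at t=9 = (62.5 + 56.9) / (2·6) = 119.4 / 12 = 9.950

9.950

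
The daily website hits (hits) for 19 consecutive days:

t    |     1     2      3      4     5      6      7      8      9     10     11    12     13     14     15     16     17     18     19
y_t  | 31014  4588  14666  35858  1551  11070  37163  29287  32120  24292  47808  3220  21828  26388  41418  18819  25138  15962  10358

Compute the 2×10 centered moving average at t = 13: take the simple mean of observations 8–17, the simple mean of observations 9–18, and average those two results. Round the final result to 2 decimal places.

26365.55

Sum over 8–17: 29287 + 32120 + 24292 + 47808 + 3220 + 21828 + 26388 + 41418 + 18819 + 25138 = 270318
Sum over 9–18: 32120 + 24292 + 47808 + 3220 + 21828 + 26388 + 41418 + 18819 + 25138 + 15962 = 256993
CMA at t=13 = (270318 + 256993) / (2·10) = 527311 / 20 = 26365.55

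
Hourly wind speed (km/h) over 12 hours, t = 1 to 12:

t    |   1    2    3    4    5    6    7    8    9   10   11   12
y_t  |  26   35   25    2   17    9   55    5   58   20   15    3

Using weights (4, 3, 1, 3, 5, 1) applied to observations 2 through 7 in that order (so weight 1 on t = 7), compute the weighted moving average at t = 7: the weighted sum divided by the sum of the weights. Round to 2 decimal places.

21.65

Weighted sum: 4·35 + 3·25 + 1·2 + 3·17 + 5·9 + 1·55 = 140 + 75 + 2 + 51 + 45 + 55 = 368
Weight total: 4 + 3 + 1 + 3 + 5 + 1 = 17
WMA = 368 / 17 = 21.65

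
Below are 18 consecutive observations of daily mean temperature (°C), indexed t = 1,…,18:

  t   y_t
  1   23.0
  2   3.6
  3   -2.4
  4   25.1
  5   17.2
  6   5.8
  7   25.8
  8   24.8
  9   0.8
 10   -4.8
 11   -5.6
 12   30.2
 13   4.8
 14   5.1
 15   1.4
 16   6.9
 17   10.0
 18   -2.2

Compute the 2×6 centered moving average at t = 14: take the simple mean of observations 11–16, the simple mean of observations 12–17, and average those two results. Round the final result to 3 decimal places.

Sum over 11–16: (-5.6) + 30.2 + 4.8 + 5.1 + 1.4 + 6.9 = 42.8
Sum over 12–17: 30.2 + 4.8 + 5.1 + 1.4 + 6.9 + 10.0 = 58.4
CMA at t=14 = (42.8 + 58.4) / (2·6) = 101.2 / 12 = 8.433

8.433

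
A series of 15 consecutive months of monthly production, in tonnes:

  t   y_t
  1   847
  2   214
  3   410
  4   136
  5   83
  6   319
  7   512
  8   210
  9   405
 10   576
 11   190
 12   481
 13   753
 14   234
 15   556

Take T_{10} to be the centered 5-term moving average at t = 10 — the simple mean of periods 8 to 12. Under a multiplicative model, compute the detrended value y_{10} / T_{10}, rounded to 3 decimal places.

1.547

Trend T_10 = (210 + 405 + 576 + 190 + 481) / 5 = 1862/5 = 372.40000
Ratio to trend: 576 / 372.40000 = 1.547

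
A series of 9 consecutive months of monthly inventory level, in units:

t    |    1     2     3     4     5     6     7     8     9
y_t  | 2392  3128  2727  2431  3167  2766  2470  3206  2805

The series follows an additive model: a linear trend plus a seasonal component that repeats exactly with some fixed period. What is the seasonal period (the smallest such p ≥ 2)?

First differences y_{t+1} − y_t: 736, -401, -296, 736, -401, -296, 736, -401, …
The difference pattern repeats every 3 terms and not for any smaller step, so p = 3.

3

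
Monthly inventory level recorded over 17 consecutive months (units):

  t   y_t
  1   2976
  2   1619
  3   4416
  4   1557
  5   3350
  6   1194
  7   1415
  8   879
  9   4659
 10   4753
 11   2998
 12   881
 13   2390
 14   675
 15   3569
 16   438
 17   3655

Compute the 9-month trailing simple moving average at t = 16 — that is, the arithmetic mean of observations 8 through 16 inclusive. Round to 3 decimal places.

Sum of periods 8–16: 879 + 4659 + 4753 + 2998 + 881 + 2390 + 675 + 3569 + 438 = 21242
Divide by 9: 21242 / 9 = 2360.222

2360.222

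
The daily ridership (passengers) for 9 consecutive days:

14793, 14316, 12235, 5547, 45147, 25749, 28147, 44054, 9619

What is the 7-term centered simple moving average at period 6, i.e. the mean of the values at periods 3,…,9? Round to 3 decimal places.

Sum of periods 3–9: 12235 + 5547 + 45147 + 25749 + 28147 + 44054 + 9619 = 170498
Divide by 7: 170498 / 7 = 24356.857

24356.857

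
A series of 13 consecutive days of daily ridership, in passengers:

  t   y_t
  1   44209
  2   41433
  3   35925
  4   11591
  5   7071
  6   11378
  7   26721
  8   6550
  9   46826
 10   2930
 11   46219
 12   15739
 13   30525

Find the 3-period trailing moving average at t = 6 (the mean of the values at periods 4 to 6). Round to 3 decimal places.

10013.333

Sum of periods 4–6: 11591 + 7071 + 11378 = 30040
Divide by 3: 30040 / 3 = 10013.333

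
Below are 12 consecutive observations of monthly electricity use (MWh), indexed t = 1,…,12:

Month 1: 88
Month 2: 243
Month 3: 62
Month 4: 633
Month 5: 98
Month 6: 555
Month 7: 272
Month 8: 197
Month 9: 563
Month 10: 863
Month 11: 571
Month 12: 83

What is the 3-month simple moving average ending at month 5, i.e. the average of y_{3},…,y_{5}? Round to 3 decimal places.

264.333

Sum of periods 3–5: 62 + 633 + 98 = 793
Divide by 3: 793 / 3 = 264.333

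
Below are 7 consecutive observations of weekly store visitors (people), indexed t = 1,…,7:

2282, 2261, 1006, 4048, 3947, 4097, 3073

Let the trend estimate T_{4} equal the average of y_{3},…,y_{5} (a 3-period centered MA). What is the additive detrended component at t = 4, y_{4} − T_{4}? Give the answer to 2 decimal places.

Trend T_4 = (1006 + 4048 + 3947) / 3 = 9001/3 = 3000.3333
Detrended value: 4048 − 3000.3333 = 1047.67

1047.67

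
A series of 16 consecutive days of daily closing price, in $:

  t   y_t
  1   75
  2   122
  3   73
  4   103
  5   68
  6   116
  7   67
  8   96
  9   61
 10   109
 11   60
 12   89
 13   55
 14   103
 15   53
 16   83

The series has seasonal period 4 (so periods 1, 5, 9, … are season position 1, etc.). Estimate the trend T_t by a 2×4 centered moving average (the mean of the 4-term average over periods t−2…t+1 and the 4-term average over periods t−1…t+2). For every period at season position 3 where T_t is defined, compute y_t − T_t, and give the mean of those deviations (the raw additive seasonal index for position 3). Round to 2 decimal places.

Season position 3 occurs at t = 3, 7, 11 (where T_t is defined).
t=3: T_3 = 92.3750; y_3 − T_3 = 73 − 92.3750 = -19.3750
t=7: T_7 = 85.8750; y_7 − T_7 = 67 − 85.8750 = -18.8750
t=11: T_11 = 79.0000; y_11 − T_11 = 60 − 79.0000 = -19.0000
Mean deviation: (-19.3750 + -18.8750 + -19.0000) / 3 = -19.08

-19.08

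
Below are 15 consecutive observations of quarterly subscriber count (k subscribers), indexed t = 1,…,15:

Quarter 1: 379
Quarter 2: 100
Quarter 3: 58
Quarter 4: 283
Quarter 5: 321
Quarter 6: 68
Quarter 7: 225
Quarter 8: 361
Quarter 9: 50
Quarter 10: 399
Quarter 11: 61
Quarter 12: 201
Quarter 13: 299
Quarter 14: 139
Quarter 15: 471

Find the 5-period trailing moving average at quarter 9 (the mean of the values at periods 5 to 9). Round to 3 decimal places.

205.000

Sum of periods 5–9: 321 + 68 + 225 + 361 + 50 = 1025
Divide by 5: 1025 / 5 = 205.000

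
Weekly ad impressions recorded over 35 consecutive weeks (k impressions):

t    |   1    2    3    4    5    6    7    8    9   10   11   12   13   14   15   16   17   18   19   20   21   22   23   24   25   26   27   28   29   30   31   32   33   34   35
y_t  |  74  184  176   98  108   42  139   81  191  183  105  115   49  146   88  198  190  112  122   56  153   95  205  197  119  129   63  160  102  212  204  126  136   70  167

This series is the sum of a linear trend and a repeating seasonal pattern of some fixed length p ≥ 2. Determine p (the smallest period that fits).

First differences y_{t+1} − y_t: 110, -8, -78, 10, -66, 97, -58, 110, -8, -78, 10, -66, 97, -58, 110, -8, …
The difference pattern repeats every 7 terms and not for any smaller step, so p = 7.

7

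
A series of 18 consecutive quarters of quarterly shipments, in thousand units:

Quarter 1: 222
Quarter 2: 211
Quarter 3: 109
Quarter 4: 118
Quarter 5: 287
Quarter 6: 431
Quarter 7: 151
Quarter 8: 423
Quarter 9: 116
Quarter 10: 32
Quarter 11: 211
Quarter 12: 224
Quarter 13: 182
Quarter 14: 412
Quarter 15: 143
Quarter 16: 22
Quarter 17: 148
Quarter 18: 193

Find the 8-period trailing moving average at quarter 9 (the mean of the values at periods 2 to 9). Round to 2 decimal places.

230.75

Sum of periods 2–9: 211 + 109 + 118 + 287 + 431 + 151 + 423 + 116 = 1846
Divide by 8: 1846 / 8 = 230.75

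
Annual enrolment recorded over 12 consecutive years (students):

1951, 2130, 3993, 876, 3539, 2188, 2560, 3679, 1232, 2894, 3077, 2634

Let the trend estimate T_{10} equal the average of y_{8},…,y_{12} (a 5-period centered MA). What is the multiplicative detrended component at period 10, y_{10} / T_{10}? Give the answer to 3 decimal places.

1.071

Trend T_10 = (3679 + 1232 + 2894 + 3077 + 2634) / 5 = 13516/5 = 2703.20000
Ratio to trend: 2894 / 2703.20000 = 1.071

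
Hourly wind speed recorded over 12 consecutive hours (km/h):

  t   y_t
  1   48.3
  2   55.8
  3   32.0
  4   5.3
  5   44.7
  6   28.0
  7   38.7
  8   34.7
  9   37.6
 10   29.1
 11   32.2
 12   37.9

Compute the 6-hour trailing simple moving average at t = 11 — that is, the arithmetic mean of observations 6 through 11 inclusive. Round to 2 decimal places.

Sum of periods 6–11: 28.0 + 38.7 + 34.7 + 37.6 + 29.1 + 32.2 = 200.3
Divide by 6: 200.3 / 6 = 33.38

33.38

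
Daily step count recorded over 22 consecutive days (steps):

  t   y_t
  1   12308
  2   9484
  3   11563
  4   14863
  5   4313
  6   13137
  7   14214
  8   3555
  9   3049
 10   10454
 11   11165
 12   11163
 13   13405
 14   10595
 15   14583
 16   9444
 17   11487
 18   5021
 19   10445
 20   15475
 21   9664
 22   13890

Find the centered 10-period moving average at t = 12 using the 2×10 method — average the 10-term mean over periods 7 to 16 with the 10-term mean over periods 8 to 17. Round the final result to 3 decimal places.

10026.350

Sum over 7–16: 14214 + 3555 + 3049 + 10454 + 11165 + 11163 + 13405 + 10595 + 14583 + 9444 = 101627
Sum over 8–17: 3555 + 3049 + 10454 + 11165 + 11163 + 13405 + 10595 + 14583 + 9444 + 11487 = 98900
CMA at t=12 = (101627 + 98900) / (2·10) = 200527 / 20 = 10026.350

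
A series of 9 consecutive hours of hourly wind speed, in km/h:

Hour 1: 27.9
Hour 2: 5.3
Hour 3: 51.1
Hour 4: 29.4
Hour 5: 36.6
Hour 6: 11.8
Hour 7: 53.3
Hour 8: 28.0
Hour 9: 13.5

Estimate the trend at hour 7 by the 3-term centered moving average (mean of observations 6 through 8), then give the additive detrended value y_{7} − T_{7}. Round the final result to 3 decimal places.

Trend T_7 = (11.8 + 53.3 + 28.0) / 3 = 93.1/3 = 31.03333
Detrended value: 53.3 − 31.03333 = 22.267

22.267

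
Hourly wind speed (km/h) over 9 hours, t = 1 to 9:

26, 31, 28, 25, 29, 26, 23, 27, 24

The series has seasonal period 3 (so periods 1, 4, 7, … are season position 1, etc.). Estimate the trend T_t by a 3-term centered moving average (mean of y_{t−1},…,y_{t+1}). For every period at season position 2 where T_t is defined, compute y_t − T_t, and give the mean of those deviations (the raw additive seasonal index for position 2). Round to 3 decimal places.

2.444

Season position 2 occurs at t = 2, 5, 8 (where T_t is defined).
t=2: T_2 = 28.33333; y_2 − T_2 = 31 − 28.33333 = 2.66667
t=5: T_5 = 26.66667; y_5 − T_5 = 29 − 26.66667 = 2.33333
t=8: T_8 = 24.66667; y_8 − T_8 = 27 − 24.66667 = 2.33333
Mean deviation: (2.66667 + 2.33333 + 2.33333) / 3 = 2.444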